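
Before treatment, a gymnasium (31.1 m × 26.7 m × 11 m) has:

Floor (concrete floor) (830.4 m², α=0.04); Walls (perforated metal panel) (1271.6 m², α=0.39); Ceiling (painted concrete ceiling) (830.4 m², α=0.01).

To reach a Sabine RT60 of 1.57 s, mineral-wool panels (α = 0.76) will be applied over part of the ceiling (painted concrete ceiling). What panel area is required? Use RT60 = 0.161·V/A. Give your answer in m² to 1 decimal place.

532.3

A₁ = Σ Sᵢαᵢ = 830.4·0.04 + 1271.6·0.39 + 830.4·0.01 = 537.444 sabins.
Required A₂ = 0.161·9134.07/1.57 = 936.679 sabins.
Absorption to add: 936.679 − 537.444 = 399.235 sabins.
Each m² of panel replacing the ceiling (painted concrete ceiling) adds (0.76 − 0.01) = 0.75 sabins.
Area = ΔA/Δα = 399.235/0.75 = 532.3 m².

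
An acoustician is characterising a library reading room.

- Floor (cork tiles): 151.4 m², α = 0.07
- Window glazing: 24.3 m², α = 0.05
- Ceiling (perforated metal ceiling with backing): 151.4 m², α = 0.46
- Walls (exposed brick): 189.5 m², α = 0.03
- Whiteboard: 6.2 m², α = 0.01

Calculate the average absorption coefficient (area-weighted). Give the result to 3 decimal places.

0.167

Total surface area S = 522.8 m².
A = 151.4*0.07 + 24.3*0.05 + 151.4*0.46 + 189.5*0.03 + 6.2*0.01 = 87.204 sabins.
ᾱ = A/S = 0.167.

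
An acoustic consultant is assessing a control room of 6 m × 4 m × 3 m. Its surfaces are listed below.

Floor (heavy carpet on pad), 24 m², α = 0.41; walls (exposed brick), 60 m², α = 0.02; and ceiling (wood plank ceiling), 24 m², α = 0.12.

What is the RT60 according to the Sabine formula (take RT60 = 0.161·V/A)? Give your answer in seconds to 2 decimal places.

0.83 seconds

Summing Sᵢαᵢ: 9.840 + 1.200 + 2.880 → A = 13.920 sabins.
V = 6·4·3 = 72 m³.
Sabine: RT60 = 0.161 × 72 / 13.920 = 0.83 s.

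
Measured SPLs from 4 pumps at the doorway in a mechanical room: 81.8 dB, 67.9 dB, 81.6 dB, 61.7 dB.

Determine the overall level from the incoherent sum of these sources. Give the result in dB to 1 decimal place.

Sum in the linear (power) domain: Σ 10^(Lᵢ/10) = 10^(81.8/10) + 10^(67.9/10) + 10^(81.6/10) + 10^(61.7/10) = 3.035e+08.
L_total = 10·log₁₀(3.035e+08) = 84.8 dB.

84.8 dB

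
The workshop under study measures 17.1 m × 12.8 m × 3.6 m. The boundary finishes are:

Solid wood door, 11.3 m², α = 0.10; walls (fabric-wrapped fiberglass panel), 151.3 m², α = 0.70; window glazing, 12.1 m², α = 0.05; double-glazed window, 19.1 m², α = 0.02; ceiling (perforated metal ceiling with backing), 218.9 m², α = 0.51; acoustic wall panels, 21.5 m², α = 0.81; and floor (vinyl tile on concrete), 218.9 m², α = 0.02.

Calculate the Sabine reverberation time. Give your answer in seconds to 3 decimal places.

0.525 sec

Total absorption A = 11.3×0.10 + 151.3×0.70 + 12.1×0.05 + 19.1×0.02 + 218.9×0.51 + 21.5×0.81 + 218.9×0.02
  = 1.130 + 105.910 + 0.605 + 0.382 + 111.639 + 17.415 + 4.378 = 241.459 m² sabins.
Volume V = 17.1 × 12.8 × 3.6 = 787.968 m³.
T = 0.161 V/A = 0.161·787.968/241.459 = 0.525 s.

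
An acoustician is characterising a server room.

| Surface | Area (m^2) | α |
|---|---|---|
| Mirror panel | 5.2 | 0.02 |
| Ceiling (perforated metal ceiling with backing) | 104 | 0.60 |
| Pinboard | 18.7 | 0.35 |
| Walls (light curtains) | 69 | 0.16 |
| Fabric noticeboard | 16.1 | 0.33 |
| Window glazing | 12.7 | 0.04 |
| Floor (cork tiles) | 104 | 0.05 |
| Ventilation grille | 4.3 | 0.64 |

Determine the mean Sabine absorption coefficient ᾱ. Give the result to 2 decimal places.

0.28

Total surface area S = 334.0 m^2.
Weighted sum Σ Sα = 93.862.
ᾱ = 93.862 / 334.0 = 0.28.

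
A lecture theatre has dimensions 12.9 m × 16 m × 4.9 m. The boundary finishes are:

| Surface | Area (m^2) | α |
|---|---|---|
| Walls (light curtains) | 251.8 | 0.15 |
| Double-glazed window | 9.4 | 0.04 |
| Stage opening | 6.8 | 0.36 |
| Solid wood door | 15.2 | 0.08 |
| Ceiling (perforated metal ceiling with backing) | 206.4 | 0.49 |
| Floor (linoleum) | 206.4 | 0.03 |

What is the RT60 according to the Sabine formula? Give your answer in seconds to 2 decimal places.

1.09 s

Total absorption A = 251.8×0.15 + 9.4×0.04 + 6.8×0.36 + 15.2×0.08 + 206.4×0.49 + 206.4×0.03
  = 37.770 + 0.376 + 2.448 + 1.216 + 101.136 + 6.192 = 149.138 m^2 sabins.
Volume V = 12.9 × 16 × 4.9 = 1011.36 m³.
T = 0.161 V/A = 0.161·1011.36/149.138 = 1.09 s.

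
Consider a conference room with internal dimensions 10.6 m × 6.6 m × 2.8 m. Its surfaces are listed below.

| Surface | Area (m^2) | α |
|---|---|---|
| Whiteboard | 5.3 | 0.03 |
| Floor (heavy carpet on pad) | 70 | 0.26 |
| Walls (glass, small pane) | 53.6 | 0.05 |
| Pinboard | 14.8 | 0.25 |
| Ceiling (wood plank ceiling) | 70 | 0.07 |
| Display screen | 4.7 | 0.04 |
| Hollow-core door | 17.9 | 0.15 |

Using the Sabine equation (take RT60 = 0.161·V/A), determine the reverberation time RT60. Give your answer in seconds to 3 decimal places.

0.970 s

A = Σ Sᵢαᵢ = 5.3×0.03 + 70×0.26 + 53.6×0.05 + 14.8×0.25 + 70×0.07 + 4.7×0.04 + 17.9×0.15 = 32.512 sabins.
V = 10.6·6.6·2.8 = 195.888 m³.
RT60 = 0.161 · V / A = 0.161 × 195.888 / 32.512 = 0.970 s.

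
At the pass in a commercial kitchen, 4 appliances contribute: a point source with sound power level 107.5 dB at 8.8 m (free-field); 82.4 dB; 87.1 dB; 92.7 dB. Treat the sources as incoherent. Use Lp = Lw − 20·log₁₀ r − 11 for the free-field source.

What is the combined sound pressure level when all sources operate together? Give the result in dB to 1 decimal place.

Source at 8.8 m: Lp = 107.5 − 20·log₁₀(8.8) − 11 = 77.6 dB.
Converting to relative power and adding: 10^(77.6/10) + 10^(82.4/10) + 10^(87.1/10) + 10^(92.7/10) = 2.606e+09.
Back to dB: 10·log₁₀ Σ = 94.2 dB.

94.2 dB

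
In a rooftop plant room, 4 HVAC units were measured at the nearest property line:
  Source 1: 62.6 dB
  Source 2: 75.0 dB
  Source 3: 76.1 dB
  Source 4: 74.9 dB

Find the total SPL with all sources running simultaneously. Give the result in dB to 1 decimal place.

Sum in the linear (power) domain: Σ 10^(Lᵢ/10) = 10^(62.6/10) + 10^(75.0/10) + 10^(76.1/10) + 10^(74.9/10) = 1.051e+08.
L_total = 10·log₁₀(1.051e+08) = 80.2 dB.

80.2 dB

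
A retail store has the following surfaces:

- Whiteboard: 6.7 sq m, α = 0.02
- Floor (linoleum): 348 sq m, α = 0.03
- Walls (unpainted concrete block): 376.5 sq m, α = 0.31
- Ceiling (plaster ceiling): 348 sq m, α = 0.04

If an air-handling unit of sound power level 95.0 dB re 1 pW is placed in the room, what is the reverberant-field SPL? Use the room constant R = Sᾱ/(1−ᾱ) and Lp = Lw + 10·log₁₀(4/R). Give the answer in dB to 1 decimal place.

78.9 dB

Σ(Sᵢαᵢ) = 6.7·0.02 + 348·0.03 + 376.5·0.31 + 348·0.04 = 141.209; total area S = 1079.2 sq m.
ᾱ = 141.209/1079.2 = 0.1308; R = Sᾱ/(1−ᾱ) = 141.209/(1−0.1308) = 162.459 sq m.
Lp = 95.0 + 10·log₁₀(4/162.459) = 95.0 + (-16.09) = 78.9 dB.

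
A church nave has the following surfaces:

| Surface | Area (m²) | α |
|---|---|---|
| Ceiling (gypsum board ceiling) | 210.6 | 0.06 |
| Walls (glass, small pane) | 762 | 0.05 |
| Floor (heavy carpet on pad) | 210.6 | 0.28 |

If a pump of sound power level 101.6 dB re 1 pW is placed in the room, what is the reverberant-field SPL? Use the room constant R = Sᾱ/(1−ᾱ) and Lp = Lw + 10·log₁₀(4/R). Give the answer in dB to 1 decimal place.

A = 109.704 sabins; S = 1183.2 m².
ᾱ = 0.0927, so room constant R = A/(1−ᾱ) = 120.913 m².
Lp = Lw + 10 log₁₀(4/R) = 101.6 -14.80 = 86.8 dB.

86.8 dB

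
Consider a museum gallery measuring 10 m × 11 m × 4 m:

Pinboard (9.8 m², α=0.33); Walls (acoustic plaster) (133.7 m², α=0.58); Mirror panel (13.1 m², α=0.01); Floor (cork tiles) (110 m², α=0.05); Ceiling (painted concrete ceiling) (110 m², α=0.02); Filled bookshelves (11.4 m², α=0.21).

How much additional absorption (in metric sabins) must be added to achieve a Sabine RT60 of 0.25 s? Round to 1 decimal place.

Total absorption A₁ = 9.8·0.33 + 133.7·0.58 + 13.1·0.01 + 110·0.05 + 110·0.02 + 11.4·0.21
  = 3.234 + 77.546 + 0.131 + 5.500 + 2.200 + 2.394 = 91.005 m² sabins.
For T = 0.25 s, need A₂ = 0.161·V/T = 0.161·440/0.25 = 283.360 sabins.
Additional absorption ΔA = 283.360 − 91.005 = 192.4 sabins.

192.4 sabins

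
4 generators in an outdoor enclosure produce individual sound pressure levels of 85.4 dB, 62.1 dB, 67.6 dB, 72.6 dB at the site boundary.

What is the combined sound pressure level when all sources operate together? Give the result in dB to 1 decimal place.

85.7 dB

Σ 10^(Lᵢ/10) = 3.723e+08.
Combined level = 10 log₁₀(3.723e+08) = 85.7 dB.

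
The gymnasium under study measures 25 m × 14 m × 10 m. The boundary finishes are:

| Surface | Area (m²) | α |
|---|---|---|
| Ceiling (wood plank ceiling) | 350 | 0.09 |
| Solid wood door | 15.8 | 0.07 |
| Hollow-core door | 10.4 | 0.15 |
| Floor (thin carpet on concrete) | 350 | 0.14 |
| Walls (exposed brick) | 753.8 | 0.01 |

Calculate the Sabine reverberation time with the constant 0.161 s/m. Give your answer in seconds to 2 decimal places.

A = Σ Sᵢαᵢ = 350×0.09 + 15.8×0.07 + 10.4×0.15 + 350×0.14 + 753.8×0.01 = 90.704 sabins.
V = 25·14·10 = 3500 m³.
Sabine: RT60 = 0.161 × 3500 / 90.704 = 6.21 s.

6.21 s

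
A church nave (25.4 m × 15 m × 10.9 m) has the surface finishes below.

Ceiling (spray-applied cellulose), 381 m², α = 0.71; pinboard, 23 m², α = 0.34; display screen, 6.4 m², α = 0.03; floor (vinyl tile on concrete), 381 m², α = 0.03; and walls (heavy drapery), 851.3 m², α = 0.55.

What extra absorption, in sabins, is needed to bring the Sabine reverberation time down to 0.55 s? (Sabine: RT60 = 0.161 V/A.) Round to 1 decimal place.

Equivalent absorption area: A₁ = 381*0.71 + 23*0.34 + 6.4*0.03 + 381*0.03 + 851.3*0.55 = 758.167 m².
Target A₂ = 0.161·4152.9/0.55 = 1215.667 sabins (V = 4152.9 m³).
Additional absorption ΔA = 1215.667 − 758.167 = 457.5 sabins.

457.5 sabins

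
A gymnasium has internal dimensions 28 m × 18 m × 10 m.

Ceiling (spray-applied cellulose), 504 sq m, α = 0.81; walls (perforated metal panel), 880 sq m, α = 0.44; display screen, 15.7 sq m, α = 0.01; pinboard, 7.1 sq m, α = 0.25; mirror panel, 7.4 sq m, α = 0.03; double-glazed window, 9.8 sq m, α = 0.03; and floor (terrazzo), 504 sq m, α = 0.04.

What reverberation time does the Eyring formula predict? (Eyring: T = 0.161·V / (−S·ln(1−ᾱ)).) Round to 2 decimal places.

0.76 s

S = Σ Sᵢ = 1928.0 sq m.
Absorption A = 504×0.81 + 880×0.44 + 15.7×0.01 + 7.1×0.25 + 7.4×0.03 + 9.8×0.03 + 504×0.04 = 818.048 sabins.
Mean coefficient ᾱ = A/S = 0.4243.
Eyring denominator: −S ln(1−ᾱ) = 1064.581.
V = 28 × 18 × 10 = 5040 m³.
T = 0.161·V/[−S·ln(1−ᾱ)] = 0.161·5040/1064.581 = 0.76 s.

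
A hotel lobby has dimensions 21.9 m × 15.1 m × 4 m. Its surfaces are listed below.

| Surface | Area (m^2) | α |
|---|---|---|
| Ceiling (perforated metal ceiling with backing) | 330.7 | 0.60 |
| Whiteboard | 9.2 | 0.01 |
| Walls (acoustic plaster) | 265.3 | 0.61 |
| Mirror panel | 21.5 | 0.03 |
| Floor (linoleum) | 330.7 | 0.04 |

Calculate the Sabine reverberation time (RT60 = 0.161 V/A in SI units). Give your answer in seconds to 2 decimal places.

0.57 s

Total absorption A = 330.7×0.60 + 9.2×0.01 + 265.3×0.61 + 21.5×0.03 + 330.7×0.04
  = 198.420 + 0.092 + 161.833 + 0.645 + 13.228 = 374.218 m^2 sabins.
V = 21.9·15.1·4 = 1322.76 m³.
RT60 = 0.161 · V / A = 0.161 × 1322.76 / 374.218 = 0.57 s.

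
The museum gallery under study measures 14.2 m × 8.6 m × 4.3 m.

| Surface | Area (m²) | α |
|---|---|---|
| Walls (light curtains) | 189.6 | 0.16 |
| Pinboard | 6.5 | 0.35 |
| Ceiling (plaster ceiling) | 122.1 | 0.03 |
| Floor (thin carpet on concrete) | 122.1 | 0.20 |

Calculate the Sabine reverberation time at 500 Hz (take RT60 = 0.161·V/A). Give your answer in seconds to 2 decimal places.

Total absorption A = 189.6·0.16 + 6.5·0.35 + 122.1·0.03 + 122.1·0.20
  = 30.336 + 2.275 + 3.663 + 24.420 = 60.694 m² sabins.
V = 14.2·8.6·4.3 = 525.116 m³.
T = 0.161 V/A = 0.161·525.116/60.694 = 1.39 s.

1.39 s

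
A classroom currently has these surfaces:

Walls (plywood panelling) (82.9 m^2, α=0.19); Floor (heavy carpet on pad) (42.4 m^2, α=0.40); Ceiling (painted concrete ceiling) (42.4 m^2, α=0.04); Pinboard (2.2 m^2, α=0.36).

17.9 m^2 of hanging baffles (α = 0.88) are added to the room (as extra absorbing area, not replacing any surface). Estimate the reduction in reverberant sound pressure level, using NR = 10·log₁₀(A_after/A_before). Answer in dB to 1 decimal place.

1.6 dB

A_before = Σ Sᵢαᵢ = 82.9×0.19 + 42.4×0.40 + 42.4×0.04 + 2.2×0.36 = 35.199 sabins.
Treatment contributes 17.9·0.88 = 15.752 sabins.
A_after = 35.199 + 15.752 = 50.951 sabins.
NR = 10·log₁₀(50.951/35.199) = 1.6 dB.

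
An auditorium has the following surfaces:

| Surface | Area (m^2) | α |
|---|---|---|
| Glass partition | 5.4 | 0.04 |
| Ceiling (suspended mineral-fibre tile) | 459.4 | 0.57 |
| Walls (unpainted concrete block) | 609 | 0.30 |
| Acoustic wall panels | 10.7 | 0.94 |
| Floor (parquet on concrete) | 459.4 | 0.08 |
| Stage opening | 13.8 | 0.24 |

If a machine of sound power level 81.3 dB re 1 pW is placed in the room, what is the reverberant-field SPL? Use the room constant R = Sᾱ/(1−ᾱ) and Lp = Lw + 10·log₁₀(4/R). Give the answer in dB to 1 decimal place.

Σ(Sᵢαᵢ) = 5.4×0.04 + 459.4×0.57 + 609×0.30 + 10.7×0.94 + 459.4×0.08 + 13.8×0.24 = 494.896; total area S = 1557.7 m^2.
ᾱ = 0.3177, so room constant R = A/(1−ᾱ) = 725.335 m^2.
Lp = Lw + 10 log₁₀(4/R) = 81.3 -22.58 = 58.7 dB.

58.7 dB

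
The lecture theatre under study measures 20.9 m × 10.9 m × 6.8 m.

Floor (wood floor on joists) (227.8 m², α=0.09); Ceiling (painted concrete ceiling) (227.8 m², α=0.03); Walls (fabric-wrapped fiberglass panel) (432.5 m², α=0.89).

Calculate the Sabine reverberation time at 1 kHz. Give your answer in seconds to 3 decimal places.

0.605 seconds

Total absorption A = 227.8×0.09 + 227.8×0.03 + 432.5×0.89
  = 20.502 + 6.834 + 384.925 = 412.261 m² sabins.
Volume V = 20.9 × 10.9 × 6.8 = 1549.108 m³.
RT60 = 0.161 · V / A = 0.161 × 1549.108 / 412.261 = 0.605 s.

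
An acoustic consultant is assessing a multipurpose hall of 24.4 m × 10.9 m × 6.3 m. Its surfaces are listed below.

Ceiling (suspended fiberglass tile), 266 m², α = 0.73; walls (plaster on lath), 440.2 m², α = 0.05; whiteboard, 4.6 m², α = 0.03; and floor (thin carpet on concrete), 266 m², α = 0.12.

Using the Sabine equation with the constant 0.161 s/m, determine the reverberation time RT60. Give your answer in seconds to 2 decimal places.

1.09 seconds

Summing Sᵢαᵢ: 194.180 + 22.010 + 0.138 + 31.920 → A = 248.248 sabins.
Room volume: 1675.548 m³.
RT60 = 0.161 · V / A = 0.161 × 1675.548 / 248.248 = 1.09 s.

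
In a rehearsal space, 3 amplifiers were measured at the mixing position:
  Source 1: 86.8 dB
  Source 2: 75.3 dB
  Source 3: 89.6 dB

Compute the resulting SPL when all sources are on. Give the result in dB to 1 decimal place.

Σ 10^(Lᵢ/10) = 1.425e+09.
Back to dB: 10·log₁₀ Σ = 91.5 dB.

91.5 dB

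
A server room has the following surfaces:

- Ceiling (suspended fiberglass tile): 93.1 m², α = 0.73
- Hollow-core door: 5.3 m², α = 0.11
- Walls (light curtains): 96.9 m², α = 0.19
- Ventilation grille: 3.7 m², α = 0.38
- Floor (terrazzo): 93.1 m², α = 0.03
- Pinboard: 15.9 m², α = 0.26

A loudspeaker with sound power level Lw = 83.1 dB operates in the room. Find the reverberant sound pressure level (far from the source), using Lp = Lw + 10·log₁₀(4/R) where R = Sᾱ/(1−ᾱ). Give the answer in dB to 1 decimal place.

67.7 dB

A = 95.290 sabins; S = 308.0 m².
ᾱ = 95.290/308.0 = 0.3094; R = Sᾱ/(1−ᾱ) = 95.290/(1−0.3094) = 137.981 m².
Lp = Lw + 10 log₁₀(4/R) = 83.1 -15.38 = 67.7 dB.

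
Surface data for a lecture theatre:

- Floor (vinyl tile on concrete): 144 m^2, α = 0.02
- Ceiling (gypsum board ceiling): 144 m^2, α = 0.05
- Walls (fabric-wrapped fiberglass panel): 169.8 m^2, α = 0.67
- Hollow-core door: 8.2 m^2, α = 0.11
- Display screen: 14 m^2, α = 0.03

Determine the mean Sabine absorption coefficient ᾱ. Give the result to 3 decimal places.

0.261

S = Σ Sᵢ = 144 + 144 + 169.8 + 8.2 + 14 = 480.0 m^2.
Weighted sum Σ Sα = 125.168.
ᾱ = A/S = 0.261.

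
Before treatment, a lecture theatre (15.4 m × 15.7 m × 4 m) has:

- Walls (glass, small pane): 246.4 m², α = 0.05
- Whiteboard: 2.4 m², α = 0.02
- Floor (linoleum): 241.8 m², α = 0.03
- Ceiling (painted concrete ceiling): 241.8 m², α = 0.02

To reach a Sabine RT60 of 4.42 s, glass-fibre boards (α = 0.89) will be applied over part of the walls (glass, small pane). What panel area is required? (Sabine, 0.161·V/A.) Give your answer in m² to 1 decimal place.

12.8

A₁ = Σ Sᵢαᵢ = 246.4×0.05 + 2.4×0.02 + 241.8×0.03 + 241.8×0.02 = 24.458 sabins.
Required A₂ = 0.161·967.12/4.42 = 35.228 sabins.
Absorption to add: 35.228 − 24.458 = 10.770 sabins.
Net gain per m²: Δα = 0.89 − 0.05 = 0.84.
Area = ΔA/Δα = 10.770/0.84 = 12.8 m².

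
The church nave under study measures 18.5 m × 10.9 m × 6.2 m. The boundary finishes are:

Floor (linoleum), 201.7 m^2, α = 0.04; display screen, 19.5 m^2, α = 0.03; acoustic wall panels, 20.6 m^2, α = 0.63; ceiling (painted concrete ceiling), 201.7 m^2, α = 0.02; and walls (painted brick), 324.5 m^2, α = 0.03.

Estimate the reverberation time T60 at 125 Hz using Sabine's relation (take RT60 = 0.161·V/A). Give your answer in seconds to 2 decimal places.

5.69 sec

Equivalent absorption area: A = 201.7×0.04 + 19.5×0.03 + 20.6×0.63 + 201.7×0.02 + 324.5×0.03 = 35.400 m^2.
Volume V = 18.5 × 10.9 × 6.2 = 1250.23 m³.
T = 0.161 V/A = 0.161·1250.23/35.400 = 5.69 s.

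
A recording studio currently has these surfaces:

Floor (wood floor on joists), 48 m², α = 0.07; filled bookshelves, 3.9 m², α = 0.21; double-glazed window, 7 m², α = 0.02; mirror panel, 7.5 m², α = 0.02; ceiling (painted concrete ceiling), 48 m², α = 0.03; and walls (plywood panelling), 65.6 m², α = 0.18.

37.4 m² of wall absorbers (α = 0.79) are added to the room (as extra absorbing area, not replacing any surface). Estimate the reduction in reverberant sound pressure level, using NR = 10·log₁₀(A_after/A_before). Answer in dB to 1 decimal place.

Equivalent absorption area: A_before = 48·0.07 + 3.9·0.21 + 7·0.02 + 7.5·0.02 + 48·0.03 + 65.6·0.18 = 17.717 m².
Added absorption = 37.4 × 0.79 = 29.546 sabins.
A_after = 17.717 + 29.546 = 47.263 sabins.
Reduction = 10 log₁₀(A_after/A_before) = 10 log₁₀(2.6677) = 4.3 dB.

4.3 dB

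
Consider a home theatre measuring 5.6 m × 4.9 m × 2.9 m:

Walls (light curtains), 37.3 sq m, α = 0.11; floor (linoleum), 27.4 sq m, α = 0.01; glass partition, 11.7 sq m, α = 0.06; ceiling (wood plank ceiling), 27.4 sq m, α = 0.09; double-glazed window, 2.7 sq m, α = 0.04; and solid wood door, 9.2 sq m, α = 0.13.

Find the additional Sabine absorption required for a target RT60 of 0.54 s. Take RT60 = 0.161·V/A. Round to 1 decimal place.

14.9 sabins

Total absorption A₁ = 37.3*0.11 + 27.4*0.01 + 11.7*0.06 + 27.4*0.09 + 2.7*0.04 + 9.2*0.13
  = 4.103 + 0.274 + 0.702 + 2.466 + 0.108 + 1.196 = 8.849 sq m sabins.
For T = 0.54 s, need A₂ = 0.161·V/T = 0.161·79.576/0.54 = 23.725 sabins.
Additional absorption ΔA = 23.725 − 8.849 = 14.9 sabins.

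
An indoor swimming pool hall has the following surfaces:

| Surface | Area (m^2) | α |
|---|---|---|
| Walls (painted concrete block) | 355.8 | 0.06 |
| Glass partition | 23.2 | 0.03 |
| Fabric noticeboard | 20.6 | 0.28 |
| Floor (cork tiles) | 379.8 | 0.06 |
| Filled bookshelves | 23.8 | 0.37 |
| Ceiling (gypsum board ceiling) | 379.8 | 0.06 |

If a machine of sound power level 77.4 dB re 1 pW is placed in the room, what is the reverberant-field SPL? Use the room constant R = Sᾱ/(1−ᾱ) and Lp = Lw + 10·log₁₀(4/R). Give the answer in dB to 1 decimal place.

64.0 dB

Σ(Sᵢαᵢ) = 355.8·0.06 + 23.2·0.03 + 20.6·0.28 + 379.8·0.06 + 23.8·0.37 + 379.8·0.06 = 82.194; total area S = 1183.0 m^2.
ᾱ = 82.194/1183.0 = 0.0695; R = Sᾱ/(1−ᾱ) = 82.194/(1−0.0695) = 88.333 m^2.
Lp = Lw + 10 log₁₀(4/R) = 77.4 -13.44 = 64.0 dB.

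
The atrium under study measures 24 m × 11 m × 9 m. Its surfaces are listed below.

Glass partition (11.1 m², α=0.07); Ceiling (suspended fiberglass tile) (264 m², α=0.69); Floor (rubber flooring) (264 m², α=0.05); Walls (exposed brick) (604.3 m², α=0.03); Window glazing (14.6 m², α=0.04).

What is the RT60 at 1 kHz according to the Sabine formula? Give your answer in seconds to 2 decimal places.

1.78 seconds

Total absorption A = 11.1×0.07 + 264×0.69 + 264×0.05 + 604.3×0.03 + 14.6×0.04
  = 0.777 + 182.160 + 13.200 + 18.129 + 0.584 = 214.850 m² sabins.
V = 24·11·9 = 2376 m³.
RT60 = 0.161 · V / A = 0.161 × 2376 / 214.850 = 1.78 s.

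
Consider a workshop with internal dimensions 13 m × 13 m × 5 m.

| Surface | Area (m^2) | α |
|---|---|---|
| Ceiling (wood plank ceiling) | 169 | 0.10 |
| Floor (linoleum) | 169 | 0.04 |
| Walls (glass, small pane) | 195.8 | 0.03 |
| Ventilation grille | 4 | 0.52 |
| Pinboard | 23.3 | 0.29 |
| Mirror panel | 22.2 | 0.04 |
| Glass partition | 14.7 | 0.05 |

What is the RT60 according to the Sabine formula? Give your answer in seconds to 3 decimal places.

Total absorption A = 169*0.10 + 169*0.04 + 195.8*0.03 + 4*0.52 + 23.3*0.29 + 22.2*0.04 + 14.7*0.05
  = 16.900 + 6.760 + 5.874 + 2.080 + 6.757 + 0.888 + 0.735 = 39.994 m^2 sabins.
Volume V = 13 × 13 × 5 = 845 m³.
Sabine: RT60 = 0.161 × 845 / 39.994 = 3.402 s.

3.402 s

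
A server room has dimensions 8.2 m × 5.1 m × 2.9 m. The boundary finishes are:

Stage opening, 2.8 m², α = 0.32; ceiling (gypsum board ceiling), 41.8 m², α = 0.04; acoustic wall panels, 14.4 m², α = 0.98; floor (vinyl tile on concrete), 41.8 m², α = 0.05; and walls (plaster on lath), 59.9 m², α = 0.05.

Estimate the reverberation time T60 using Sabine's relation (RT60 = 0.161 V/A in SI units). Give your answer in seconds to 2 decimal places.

Total absorption A = 2.8*0.32 + 41.8*0.04 + 14.4*0.98 + 41.8*0.05 + 59.9*0.05
  = 0.896 + 1.672 + 14.112 + 2.090 + 2.995 = 21.765 m² sabins.
V = 8.2·5.1·2.9 = 121.278 m³.
T = 0.161 V/A = 0.161·121.278/21.765 = 0.90 s.

0.90 s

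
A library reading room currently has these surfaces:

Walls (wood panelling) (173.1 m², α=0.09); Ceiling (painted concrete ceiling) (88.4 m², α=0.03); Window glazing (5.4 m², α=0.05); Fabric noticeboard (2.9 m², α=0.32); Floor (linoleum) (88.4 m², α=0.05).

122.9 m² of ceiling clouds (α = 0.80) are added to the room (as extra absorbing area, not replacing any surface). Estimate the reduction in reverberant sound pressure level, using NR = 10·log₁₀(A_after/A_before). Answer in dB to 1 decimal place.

7.1 dB

Total absorption A_before = 173.1*0.09 + 88.4*0.03 + 5.4*0.05 + 2.9*0.32 + 88.4*0.05
  = 15.579 + 2.652 + 0.270 + 0.928 + 4.420 = 23.849 m² sabins.
Added absorption = 122.9 × 0.80 = 98.320 sabins.
A_after = 23.849 + 98.320 = 122.169 sabins.
NR = 10·log₁₀(122.169/23.849) = 7.1 dB.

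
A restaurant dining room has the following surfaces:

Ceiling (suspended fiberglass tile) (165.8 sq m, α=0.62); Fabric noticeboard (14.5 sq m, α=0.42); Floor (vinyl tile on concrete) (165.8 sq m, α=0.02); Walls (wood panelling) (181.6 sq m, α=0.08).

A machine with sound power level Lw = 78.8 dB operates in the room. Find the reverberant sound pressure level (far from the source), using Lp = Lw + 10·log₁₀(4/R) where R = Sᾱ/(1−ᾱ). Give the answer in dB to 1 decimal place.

A = 126.730 sabins; S = 527.7 sq m.
ᾱ = 126.730/527.7 = 0.2402; R = Sᾱ/(1−ᾱ) = 126.730/(1−0.2402) = 166.794 sq m.
Lp = Lw + 10 log₁₀(4/R) = 78.8 -16.20 = 62.6 dB.

62.6 dB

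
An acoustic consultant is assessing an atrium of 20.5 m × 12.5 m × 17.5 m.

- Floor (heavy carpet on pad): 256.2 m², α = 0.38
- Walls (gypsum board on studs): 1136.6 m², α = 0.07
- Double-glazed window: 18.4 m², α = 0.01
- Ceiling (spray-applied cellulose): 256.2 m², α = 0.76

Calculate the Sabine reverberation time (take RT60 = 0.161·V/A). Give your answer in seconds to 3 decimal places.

1.942 sec

Total absorption A = 256.2·0.38 + 1136.6·0.07 + 18.4·0.01 + 256.2·0.76
  = 97.356 + 79.562 + 0.184 + 194.712 = 371.814 m² sabins.
Volume V = 20.5 × 12.5 × 17.5 = 4484.375 m³.
Sabine: RT60 = 0.161 × 4484.375 / 371.814 = 1.942 s.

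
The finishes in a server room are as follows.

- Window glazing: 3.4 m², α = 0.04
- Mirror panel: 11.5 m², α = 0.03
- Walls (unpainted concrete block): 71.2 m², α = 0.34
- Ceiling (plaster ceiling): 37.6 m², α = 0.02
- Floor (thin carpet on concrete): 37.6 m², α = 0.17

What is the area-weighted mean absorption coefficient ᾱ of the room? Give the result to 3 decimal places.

Total surface area S = 161.3 m².
A = 3.4×0.04 + 11.5×0.03 + 71.2×0.34 + 37.6×0.02 + 37.6×0.17 = 31.833 sabins.
ᾱ = A/S = 0.197.

0.197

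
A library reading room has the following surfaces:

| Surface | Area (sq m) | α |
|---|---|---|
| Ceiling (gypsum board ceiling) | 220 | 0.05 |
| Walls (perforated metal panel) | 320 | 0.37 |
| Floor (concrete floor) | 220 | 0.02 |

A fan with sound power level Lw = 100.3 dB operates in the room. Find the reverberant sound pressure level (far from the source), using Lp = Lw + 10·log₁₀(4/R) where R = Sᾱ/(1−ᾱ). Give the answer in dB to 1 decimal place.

84.2 dB

A = 133.800 sabins; S = 760.0 sq m.
ᾱ = 133.800/760.0 = 0.1761; R = Sᾱ/(1−ᾱ) = 133.800/(1−0.1761) = 162.398 sq m.
Lp = Lw + 10 log₁₀(4/R) = 100.3 -16.09 = 84.2 dB.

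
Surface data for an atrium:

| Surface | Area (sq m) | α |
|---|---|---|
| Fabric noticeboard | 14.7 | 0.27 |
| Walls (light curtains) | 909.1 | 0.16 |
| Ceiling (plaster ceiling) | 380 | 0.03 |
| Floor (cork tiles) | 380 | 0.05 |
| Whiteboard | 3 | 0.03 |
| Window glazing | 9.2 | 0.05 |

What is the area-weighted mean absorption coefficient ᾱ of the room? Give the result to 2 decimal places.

Total surface area S = 1696.0 sq m.
A = 14.7·0.27 + 909.1·0.16 + 380·0.03 + 380·0.05 + 3·0.03 + 9.2·0.05 = 180.375 sabins.
ᾱ = A/S = 0.11.

0.11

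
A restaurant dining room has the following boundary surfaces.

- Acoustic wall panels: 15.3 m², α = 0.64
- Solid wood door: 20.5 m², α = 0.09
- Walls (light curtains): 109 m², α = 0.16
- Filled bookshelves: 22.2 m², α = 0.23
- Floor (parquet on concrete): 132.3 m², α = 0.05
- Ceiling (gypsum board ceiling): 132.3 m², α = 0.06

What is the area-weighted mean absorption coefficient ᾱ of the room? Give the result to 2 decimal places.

0.11

S = Σ Sᵢ = 15.3 + 20.5 + 109 + 22.2 + 132.3 + 132.3 = 431.6 m².
Weighted sum Σ Sα = 48.736.
ᾱ = 48.736 / 431.6 = 0.11.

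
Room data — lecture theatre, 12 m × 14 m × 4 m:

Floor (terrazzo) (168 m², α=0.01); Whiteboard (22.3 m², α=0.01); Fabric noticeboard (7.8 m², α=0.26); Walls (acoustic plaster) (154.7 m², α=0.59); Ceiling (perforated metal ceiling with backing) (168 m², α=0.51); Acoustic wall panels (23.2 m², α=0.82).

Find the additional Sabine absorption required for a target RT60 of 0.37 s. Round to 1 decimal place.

92.5 sabins

A₁ = Σ Sᵢαᵢ = 168·0.01 + 22.3·0.01 + 7.8·0.26 + 154.7·0.59 + 168·0.51 + 23.2·0.82 = 199.908 sabins.
V = 672 m³. Required absorption A₂ = 0.161 × 672 / 0.37 = 292.411 sabins.
Additional absorption ΔA = 292.411 − 199.908 = 92.5 sabins.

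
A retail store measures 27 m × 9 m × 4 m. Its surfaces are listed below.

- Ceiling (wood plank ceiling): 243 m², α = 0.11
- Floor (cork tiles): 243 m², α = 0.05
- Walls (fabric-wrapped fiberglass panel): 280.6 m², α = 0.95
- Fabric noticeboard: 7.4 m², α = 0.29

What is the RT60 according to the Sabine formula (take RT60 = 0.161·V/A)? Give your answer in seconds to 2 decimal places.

0.51 s

Equivalent absorption area: A = 243*0.11 + 243*0.05 + 280.6*0.95 + 7.4*0.29 = 307.596 m².
V = 27·9·4 = 972 m³.
T = 0.161 V/A = 0.161·972/307.596 = 0.51 s.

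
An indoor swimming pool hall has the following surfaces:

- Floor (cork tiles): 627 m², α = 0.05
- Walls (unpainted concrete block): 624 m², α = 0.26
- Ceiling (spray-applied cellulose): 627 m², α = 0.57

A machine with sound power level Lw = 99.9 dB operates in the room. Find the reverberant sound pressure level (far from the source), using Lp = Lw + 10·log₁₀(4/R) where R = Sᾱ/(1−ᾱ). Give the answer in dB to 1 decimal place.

Σ(Sᵢαᵢ) = 627×0.05 + 624×0.26 + 627×0.57 = 550.980; total area S = 1878.0 m².
ᾱ = 550.980/1878.0 = 0.2934; R = Sᾱ/(1−ᾱ) = 550.980/(1−0.2934) = 779.762 m².
Lp = 99.9 + 10·log₁₀(4/779.762) = 99.9 + (-22.90) = 77.0 dB.

77.0 dB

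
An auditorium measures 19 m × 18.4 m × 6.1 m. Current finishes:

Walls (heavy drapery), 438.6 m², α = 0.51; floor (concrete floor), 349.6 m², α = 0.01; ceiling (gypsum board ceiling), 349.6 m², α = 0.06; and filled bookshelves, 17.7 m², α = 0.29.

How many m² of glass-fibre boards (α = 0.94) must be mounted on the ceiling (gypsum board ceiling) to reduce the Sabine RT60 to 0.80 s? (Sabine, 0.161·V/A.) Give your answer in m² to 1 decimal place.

A₁ = Σ Sᵢαᵢ = 438.6*0.51 + 349.6*0.01 + 349.6*0.06 + 17.7*0.29 = 253.291 sabins.
V = 2132.56 m³. Target absorption A₂ = 0.161 × 2132.56 / 0.80 = 429.178 sabins.
Absorption to add: 429.178 − 253.291 = 175.887 sabins.
Each m² of panel replacing the ceiling (gypsum board ceiling) adds (0.94 − 0.06) = 0.88 sabins.
Panel area = 175.887 / 0.88 = 199.9 m².

199.9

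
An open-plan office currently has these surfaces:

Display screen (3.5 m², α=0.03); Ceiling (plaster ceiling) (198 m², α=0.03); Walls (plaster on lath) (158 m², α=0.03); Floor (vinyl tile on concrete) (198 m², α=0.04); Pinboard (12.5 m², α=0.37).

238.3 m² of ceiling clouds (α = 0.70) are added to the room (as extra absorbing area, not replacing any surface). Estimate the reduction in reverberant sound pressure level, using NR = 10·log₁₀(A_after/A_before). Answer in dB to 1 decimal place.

9.1 dB

Equivalent absorption area: A_before = 3.5·0.03 + 198·0.03 + 158·0.03 + 198·0.04 + 12.5·0.37 = 23.330 m².
Treatment contributes 238.3·0.70 = 166.810 sabins.
A_after = 23.330 + 166.810 = 190.140 sabins.
NR = 10·log₁₀(190.140/23.330) = 9.1 dB.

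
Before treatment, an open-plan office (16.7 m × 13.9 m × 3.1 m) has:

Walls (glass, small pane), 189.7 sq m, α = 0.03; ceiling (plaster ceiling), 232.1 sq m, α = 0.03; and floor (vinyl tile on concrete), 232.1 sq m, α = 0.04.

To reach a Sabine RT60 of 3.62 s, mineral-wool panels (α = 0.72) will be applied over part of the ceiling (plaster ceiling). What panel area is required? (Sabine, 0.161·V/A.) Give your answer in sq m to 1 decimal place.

14.6

Equivalent absorption area: A₁ = 189.7·0.03 + 232.1·0.03 + 232.1·0.04 = 21.938 sq m.
Required A₂ = 0.161·719.603/3.62 = 32.004 sabins.
ΔA needed = 32.004 − 21.938 = 10.066 sabins.
Each sq m of panel replacing the ceiling (plaster ceiling) adds (0.72 − 0.03) = 0.69 sabins.
Area = ΔA/Δα = 10.066/0.69 = 14.6 sq m.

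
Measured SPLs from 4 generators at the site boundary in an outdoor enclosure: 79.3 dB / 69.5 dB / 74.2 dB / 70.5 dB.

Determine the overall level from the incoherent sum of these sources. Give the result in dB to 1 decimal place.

Converting to relative power and adding: 10^(79.3/10) + 10^(69.5/10) + 10^(74.2/10) + 10^(70.5/10) = 1.315e+08.
Combined level = 10 log₁₀(1.315e+08) = 81.2 dB.

81.2 dB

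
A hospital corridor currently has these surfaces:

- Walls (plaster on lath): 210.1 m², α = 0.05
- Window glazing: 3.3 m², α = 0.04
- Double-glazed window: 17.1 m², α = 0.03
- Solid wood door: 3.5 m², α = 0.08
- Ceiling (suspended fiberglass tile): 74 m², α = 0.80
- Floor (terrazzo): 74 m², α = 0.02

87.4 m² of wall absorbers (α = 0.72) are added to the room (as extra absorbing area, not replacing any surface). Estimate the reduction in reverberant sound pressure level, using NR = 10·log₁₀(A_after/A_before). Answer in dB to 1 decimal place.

Total absorption A_before = 210.1×0.05 + 3.3×0.04 + 17.1×0.03 + 3.5×0.08 + 74×0.80 + 74×0.02
  = 10.505 + 0.132 + 0.513 + 0.280 + 59.200 + 1.480 = 72.110 m² sabins.
Treatment contributes 87.4·0.72 = 62.928 sabins.
New total A_after = 135.038 sabins.
NR = 10·log₁₀(135.038/72.110) = 2.7 dB.

2.7 dB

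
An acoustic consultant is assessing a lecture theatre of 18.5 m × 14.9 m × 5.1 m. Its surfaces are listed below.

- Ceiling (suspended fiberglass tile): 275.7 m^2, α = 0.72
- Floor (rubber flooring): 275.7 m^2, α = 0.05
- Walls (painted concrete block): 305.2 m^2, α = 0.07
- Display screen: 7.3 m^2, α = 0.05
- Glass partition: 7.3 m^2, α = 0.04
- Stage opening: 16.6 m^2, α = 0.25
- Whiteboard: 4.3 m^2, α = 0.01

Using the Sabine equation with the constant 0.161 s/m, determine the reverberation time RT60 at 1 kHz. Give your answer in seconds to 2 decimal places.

0.95 seconds

A = Σ Sᵢαᵢ = 275.7·0.72 + 275.7·0.05 + 305.2·0.07 + 7.3·0.05 + 7.3·0.04 + 16.6·0.25 + 4.3·0.01 = 238.503 sabins.
Room volume: 1405.815 m³.
Sabine: RT60 = 0.161 × 1405.815 / 238.503 = 0.95 s.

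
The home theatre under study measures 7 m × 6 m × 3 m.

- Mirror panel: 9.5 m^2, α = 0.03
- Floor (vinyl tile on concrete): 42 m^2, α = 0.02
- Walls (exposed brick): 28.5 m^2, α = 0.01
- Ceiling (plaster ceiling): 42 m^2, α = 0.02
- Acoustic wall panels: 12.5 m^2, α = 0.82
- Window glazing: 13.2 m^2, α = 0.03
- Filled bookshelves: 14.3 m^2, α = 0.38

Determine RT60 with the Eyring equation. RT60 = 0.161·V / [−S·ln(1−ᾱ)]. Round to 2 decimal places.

S = Σ Sᵢ = 162.0 m^2.
Absorption A = 9.5·0.03 + 42·0.02 + 28.5·0.01 + 42·0.02 + 12.5·0.82 + 13.2·0.03 + 14.3·0.38 = 18.330 sabins.
Mean coefficient ᾱ = A/S = 0.1131.
−S·ln(1−ᾱ) = −162.0 × ln(1 − 0.1131) = 19.444.
V = 7 × 6 × 3 = 126 m³.
RT60 = 0.161 × 126 / 19.444 = 1.04 s.

1.04 s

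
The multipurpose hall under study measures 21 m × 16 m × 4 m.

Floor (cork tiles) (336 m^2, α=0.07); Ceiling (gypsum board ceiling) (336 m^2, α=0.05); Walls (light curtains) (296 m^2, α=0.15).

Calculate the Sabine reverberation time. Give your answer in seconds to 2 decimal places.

2.55 s

Total absorption A = 336*0.07 + 336*0.05 + 296*0.15
  = 23.520 + 16.800 + 44.400 = 84.720 m^2 sabins.
Room volume: 1344 m³.
Sabine: RT60 = 0.161 × 1344 / 84.720 = 2.55 s.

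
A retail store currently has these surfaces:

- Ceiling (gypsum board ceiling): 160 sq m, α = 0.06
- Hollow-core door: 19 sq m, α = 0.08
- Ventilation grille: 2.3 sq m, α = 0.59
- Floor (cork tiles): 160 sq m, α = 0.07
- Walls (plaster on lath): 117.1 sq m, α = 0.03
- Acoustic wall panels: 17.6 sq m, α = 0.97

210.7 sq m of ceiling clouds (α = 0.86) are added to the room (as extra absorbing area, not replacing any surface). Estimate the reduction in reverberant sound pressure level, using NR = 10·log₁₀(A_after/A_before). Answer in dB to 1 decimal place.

7.1 dB

Summing Sᵢαᵢ: 9.600 + 1.520 + 1.357 + 11.200 + 3.513 + 17.072 → A_before = 44.262 sabins.
Added absorption = 210.7 × 0.86 = 181.202 sabins.
A_after = 44.262 + 181.202 = 225.464 sabins.
NR = 10·log₁₀(225.464/44.262) = 7.1 dB.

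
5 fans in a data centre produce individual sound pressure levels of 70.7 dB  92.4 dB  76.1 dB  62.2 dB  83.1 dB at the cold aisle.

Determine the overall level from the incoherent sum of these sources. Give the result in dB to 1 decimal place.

93.0 dB

Σ 10^(Lᵢ/10) = 1.996e+09.
Back to dB: 10·log₁₀ Σ = 93.0 dB.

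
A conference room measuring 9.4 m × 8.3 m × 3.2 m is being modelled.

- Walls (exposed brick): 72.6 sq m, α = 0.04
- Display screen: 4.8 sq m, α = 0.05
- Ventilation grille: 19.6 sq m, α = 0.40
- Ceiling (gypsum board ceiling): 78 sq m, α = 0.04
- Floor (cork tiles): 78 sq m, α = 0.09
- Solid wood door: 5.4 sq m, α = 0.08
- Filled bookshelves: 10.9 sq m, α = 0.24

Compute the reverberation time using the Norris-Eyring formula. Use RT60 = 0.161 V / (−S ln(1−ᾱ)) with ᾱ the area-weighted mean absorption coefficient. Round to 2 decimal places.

Total surface area S = 72.6 + 4.8 + 19.6 + 78 + 78 + 5.4 + 10.9 = 269.3 sq m.
Σ(Sᵢαᵢ) = 72.6×0.04 + 4.8×0.05 + 19.6×0.40 + 78×0.04 + 78×0.09 + 5.4×0.08 + 10.9×0.24 = 24.172.
Mean coefficient ᾱ = A/S = 0.0898.
Eyring denominator: −S ln(1−ᾱ) = 25.339.
V = 9.4 × 8.3 × 3.2 = 249.664 m³.
RT60 = 0.161 × 249.664 / 25.339 = 1.59 s.

1.59 seconds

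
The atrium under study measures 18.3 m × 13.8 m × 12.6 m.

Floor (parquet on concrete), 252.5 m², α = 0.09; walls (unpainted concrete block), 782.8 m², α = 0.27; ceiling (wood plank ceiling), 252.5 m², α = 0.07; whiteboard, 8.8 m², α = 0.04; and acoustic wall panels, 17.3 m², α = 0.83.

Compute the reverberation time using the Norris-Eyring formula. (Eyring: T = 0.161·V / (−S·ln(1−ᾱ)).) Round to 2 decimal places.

1.72 seconds

S = Σ Sᵢ = 1313.9 m².
Σ(Sᵢαᵢ) = 252.5·0.09 + 782.8·0.27 + 252.5·0.07 + 8.8·0.04 + 17.3·0.83 = 266.467.
ᾱ = 266.467 / 1313.9 = 0.2028.
Eyring denominator: −S ln(1−ᾱ) = 297.795.
V = 18.3 × 13.8 × 12.6 = 3182.004 m³.
RT60 = 0.161 × 3182.004 / 297.795 = 1.72 s.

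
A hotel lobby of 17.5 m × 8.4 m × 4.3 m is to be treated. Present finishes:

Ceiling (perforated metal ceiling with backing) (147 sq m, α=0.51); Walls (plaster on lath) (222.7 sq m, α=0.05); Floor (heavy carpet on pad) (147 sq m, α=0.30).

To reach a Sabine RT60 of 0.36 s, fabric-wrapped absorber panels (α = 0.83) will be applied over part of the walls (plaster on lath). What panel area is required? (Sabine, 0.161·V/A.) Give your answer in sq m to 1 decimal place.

195.5

A₁ = Σ Sᵢαᵢ = 147×0.51 + 222.7×0.05 + 147×0.30 = 130.205 sabins.
Required A₂ = 0.161·632.1/0.36 = 282.689 sabins.
ΔA needed = 282.689 − 130.205 = 152.484 sabins.
Each sq m of panel replacing the walls (plaster on lath) adds (0.83 − 0.05) = 0.78 sabins.
Panel area = 152.484 / 0.78 = 195.5 sq m.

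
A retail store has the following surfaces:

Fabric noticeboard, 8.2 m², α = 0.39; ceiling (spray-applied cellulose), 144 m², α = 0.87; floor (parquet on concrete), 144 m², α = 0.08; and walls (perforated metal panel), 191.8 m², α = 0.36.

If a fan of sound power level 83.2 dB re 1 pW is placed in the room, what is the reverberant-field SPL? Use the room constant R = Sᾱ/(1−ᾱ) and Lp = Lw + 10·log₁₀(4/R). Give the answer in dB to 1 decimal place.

63.6 dB

A = 209.046 sabins; S = 488.0 m².
ᾱ = 0.4284, so room constant R = A/(1−ᾱ) = 365.721 m².
Lp = 83.2 + 10·log₁₀(4/365.721) = 83.2 + (-19.61) = 63.6 dB.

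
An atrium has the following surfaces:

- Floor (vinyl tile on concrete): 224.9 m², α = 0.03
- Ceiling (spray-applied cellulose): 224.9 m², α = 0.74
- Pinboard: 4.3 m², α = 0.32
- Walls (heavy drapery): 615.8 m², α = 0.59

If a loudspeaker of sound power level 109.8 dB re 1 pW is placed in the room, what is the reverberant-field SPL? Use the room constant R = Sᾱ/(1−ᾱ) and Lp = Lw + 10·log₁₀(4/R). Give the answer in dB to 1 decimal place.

85.5 dB

A = 537.871 sabins; S = 1069.9 m².
ᾱ = 537.871/1069.9 = 0.5027; R = Sᾱ/(1−ᾱ) = 537.871/(1−0.5027) = 1081.583 m².
Lp = 109.8 + 10·log₁₀(4/1081.583) = 109.8 + (-24.32) = 85.5 dB.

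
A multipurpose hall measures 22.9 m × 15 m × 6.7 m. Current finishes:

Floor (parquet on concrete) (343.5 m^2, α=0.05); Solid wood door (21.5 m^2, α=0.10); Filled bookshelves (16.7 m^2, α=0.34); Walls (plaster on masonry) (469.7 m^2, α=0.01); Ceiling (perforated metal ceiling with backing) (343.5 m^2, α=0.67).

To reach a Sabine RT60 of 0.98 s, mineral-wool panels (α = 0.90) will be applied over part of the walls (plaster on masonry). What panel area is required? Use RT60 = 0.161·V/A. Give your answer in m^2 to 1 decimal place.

Equivalent absorption area: A₁ = 343.5×0.05 + 21.5×0.10 + 16.7×0.34 + 469.7×0.01 + 343.5×0.67 = 259.845 m^2.
V = 2301.45 m³. Target absorption A₂ = 0.161 × 2301.45 / 0.98 = 378.095 sabins.
ΔA needed = 378.095 − 259.845 = 118.250 sabins.
Each m^2 of panel replacing the walls (plaster on masonry) adds (0.90 − 0.01) = 0.89 sabins.
Panel area = 118.250 / 0.89 = 132.9 m^2.

132.9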